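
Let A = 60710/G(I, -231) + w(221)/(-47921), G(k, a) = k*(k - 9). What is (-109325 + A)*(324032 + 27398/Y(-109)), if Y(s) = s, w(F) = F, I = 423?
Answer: -5396483276686577444530/152455054743 ≈ -3.5397e+10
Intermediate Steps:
G(k, a) = k*(-9 + k)
A = 1435290974/4196010681 (A = 60710/((423*(-9 + 423))) + 221/(-47921) = 60710/((423*414)) + 221*(-1/47921) = 60710/175122 - 221/47921 = 60710*(1/175122) - 221/47921 = 30355/87561 - 221/47921 = 1435290974/4196010681 ≈ 0.34206)
(-109325 + A)*(324032 + 27398/Y(-109)) = (-109325 + 1435290974/4196010681)*(324032 + 27398/(-109)) = -458727432409351*(324032 + 27398*(-1/109))/4196010681 = -458727432409351*(324032 - 27398/109)/4196010681 = -458727432409351/4196010681*35292090/109 = -5396483276686577444530/152455054743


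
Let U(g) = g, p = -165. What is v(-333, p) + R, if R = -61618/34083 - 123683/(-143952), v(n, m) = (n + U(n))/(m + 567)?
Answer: -285485234375/109574391024 ≈ -2.6054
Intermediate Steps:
v(n, m) = 2*n/(567 + m) (v(n, m) = (n + n)/(m + 567) = (2*n)/(567 + m) = 2*n/(567 + m))
R = -1551515549/1635438672 (R = -61618*1/34083 - 123683*(-1/143952) = -61618/34083 + 123683/143952 = -1551515549/1635438672 ≈ -0.94868)
v(-333, p) + R = 2*(-333)/(567 - 165) - 1551515549/1635438672 = 2*(-333)/402 - 1551515549/1635438672 = 2*(-333)*(1/402) - 1551515549/1635438672 = -111/67 - 1551515549/1635438672 = -285485234375/109574391024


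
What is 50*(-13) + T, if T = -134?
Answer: -784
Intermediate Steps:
50*(-13) + T = 50*(-13) - 134 = -650 - 134 = -784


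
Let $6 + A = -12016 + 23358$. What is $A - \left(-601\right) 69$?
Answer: $52805$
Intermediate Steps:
$A = 11336$ ($A = -6 + \left(-12016 + 23358\right) = -6 + 11342 = 11336$)
$A - \left(-601\right) 69 = 11336 - \left(-601\right) 69 = 11336 - -41469 = 11336 + 41469 = 52805$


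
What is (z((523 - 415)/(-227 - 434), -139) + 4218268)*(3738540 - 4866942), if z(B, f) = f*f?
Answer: -4781703902778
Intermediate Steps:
z(B, f) = f²
(z((523 - 415)/(-227 - 434), -139) + 4218268)*(3738540 - 4866942) = ((-139)² + 4218268)*(3738540 - 4866942) = (19321 + 4218268)*(-1128402) = 4237589*(-1128402) = -4781703902778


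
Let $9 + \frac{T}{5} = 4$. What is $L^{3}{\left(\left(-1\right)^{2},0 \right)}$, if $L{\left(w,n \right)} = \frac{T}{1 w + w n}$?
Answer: $-15625$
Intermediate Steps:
$T = -25$ ($T = -45 + 5 \cdot 4 = -45 + 20 = -25$)
$L{\left(w,n \right)} = - \frac{25}{w + n w}$ ($L{\left(w,n \right)} = - \frac{25}{1 w + w n} = - \frac{25}{w + n w}$)
$L^{3}{\left(\left(-1\right)^{2},0 \right)} = \left(- \frac{25}{\left(-1\right)^{2} \left(1 + 0\right)}\right)^{3} = \left(- \frac{25}{1 \cdot 1}\right)^{3} = \left(\left(-25\right) 1 \cdot 1\right)^{3} = \left(-25\right)^{3} = -15625$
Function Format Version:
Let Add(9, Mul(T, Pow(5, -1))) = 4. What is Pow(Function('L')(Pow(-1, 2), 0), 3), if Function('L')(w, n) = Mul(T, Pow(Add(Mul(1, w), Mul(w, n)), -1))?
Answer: -15625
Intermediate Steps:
T = -25 (T = Add(-45, Mul(5, 4)) = Add(-45, 20) = -25)
Function('L')(w, n) = Mul(-25, Pow(Add(w, Mul(n, w)), -1)) (Function('L')(w, n) = Mul(-25, Pow(Add(Mul(1, w), Mul(w, n)), -1)) = Mul(-25, Pow(Add(w, Mul(n, w)), -1)))
Pow(Function('L')(Pow(-1, 2), 0), 3) = Pow(Mul(-25, Pow(Pow(-1, 2), -1), Pow(Add(1, 0), -1)), 3) = Pow(Mul(-25, Pow(1, -1), Pow(1, -1)), 3) = Pow(Mul(-25, 1, 1), 3) = Pow(-25, 3) = -15625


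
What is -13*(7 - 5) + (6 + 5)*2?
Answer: -4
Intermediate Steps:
-13*(7 - 5) + (6 + 5)*2 = -13*2 + 11*2 = -26 + 22 = -4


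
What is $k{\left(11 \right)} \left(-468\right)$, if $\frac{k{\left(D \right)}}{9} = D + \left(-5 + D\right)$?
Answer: $-71604$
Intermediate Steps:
$k{\left(D \right)} = -45 + 18 D$ ($k{\left(D \right)} = 9 \left(D + \left(-5 + D\right)\right) = 9 \left(-5 + 2 D\right) = -45 + 18 D$)
$k{\left(11 \right)} \left(-468\right) = \left(-45 + 18 \cdot 11\right) \left(-468\right) = \left(-45 + 198\right) \left(-468\right) = 153 \left(-468\right) = -71604$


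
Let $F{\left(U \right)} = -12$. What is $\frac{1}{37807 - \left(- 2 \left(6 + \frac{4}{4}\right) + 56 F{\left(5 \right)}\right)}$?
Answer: $\frac{1}{38493} \approx 2.5979 \cdot 10^{-5}$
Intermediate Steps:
$\frac{1}{37807 - \left(- 2 \left(6 + \frac{4}{4}\right) + 56 F{\left(5 \right)}\right)} = \frac{1}{37807 + \left(2 \left(6 + \frac{4}{4}\right) - -672\right)} = \frac{1}{37807 + \left(2 \left(6 + 4 \cdot \frac{1}{4}\right) + 672\right)} = \frac{1}{37807 + \left(2 \left(6 + 1\right) + 672\right)} = \frac{1}{37807 + \left(2 \cdot 7 + 672\right)} = \frac{1}{37807 + \left(14 + 672\right)} = \frac{1}{37807 + 686} = \frac{1}{38493}$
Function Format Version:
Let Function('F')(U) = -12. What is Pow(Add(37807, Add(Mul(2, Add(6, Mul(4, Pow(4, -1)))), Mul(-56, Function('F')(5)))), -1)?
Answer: Rational(1, 38493) ≈ 2.5979e-5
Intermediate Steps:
Pow(Add(37807, Add(Mul(2, Add(6, Mul(4, Pow(4, -1)))), Mul(-56, Function('F')(5)))), -1) = Pow(Add(37807, Add(Mul(2, Add(6, Mul(4, Pow(4, -1)))), Mul(-56, -12))), -1) = Pow(Add(37807, Add(Mul(2, Add(6, Mul(4, Rational(1, 4)))), 672)), -1) = Pow(Add(37807, Add(Mul(2, Add(6, 1)), 672)), -1) = Pow(Add(37807, Add(Mul(2, 7), 672)), -1) = Pow(Add(37807, Add(14, 672)), -1) = Pow(Add(37807, 686), -1) = Pow(38493, -1) = Rational(1, 38493)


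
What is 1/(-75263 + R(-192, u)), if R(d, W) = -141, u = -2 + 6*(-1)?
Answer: -1/75404 ≈ -1.3262e-5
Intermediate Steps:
u = -8 (u = -2 - 6 = -8)
1/(-75263 + R(-192, u)) = 1/(-75263 - 141) = 1/(-75404) = -1/75404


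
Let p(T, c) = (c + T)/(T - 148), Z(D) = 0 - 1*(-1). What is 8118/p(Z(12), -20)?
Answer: 1193346/19 ≈ 62808.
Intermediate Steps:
Z(D) = 1 (Z(D) = 0 + 1 = 1)
p(T, c) = (T + c)/(-148 + T)
8118/p(Z(12), -20) = 8118/(((1 - 20)/(-148 + 1))) = 8118/((-19/(-147))) = 8118/((-1/147*(-19))) = 8118/(19/147) = 8118*(147/19) = 1193346/19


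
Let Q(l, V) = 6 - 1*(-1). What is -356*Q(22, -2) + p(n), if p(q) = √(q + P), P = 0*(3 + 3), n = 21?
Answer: -2492 + √21 ≈ -2487.4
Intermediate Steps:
Q(l, V) = 7 (Q(l, V) = 6 + 1 = 7)
P = 0 (P = 0*6 = 0)
p(q) = √q (p(q) = √(q + 0) = √q)
-356*Q(22, -2) + p(n) = -356*7 + √21 = -2492 + √21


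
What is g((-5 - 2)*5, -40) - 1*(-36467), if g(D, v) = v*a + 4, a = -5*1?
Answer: 36671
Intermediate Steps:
a = -5
g(D, v) = 4 - 5*v (g(D, v) = v*(-5) + 4 = -5*v + 4 = 4 - 5*v)
g((-5 - 2)*5, -40) - 1*(-36467) = (4 - 5*(-40)) - 1*(-36467) = (4 + 200) + 36467 = 204 + 36467 = 36671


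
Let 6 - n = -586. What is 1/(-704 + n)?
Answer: -1/112 ≈ -0.0089286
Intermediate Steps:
n = 592 (n = 6 - 1*(-586) = 6 + 586 = 592)
1/(-704 + n) = 1/(-704 + 592) = 1/(-112) = -1/112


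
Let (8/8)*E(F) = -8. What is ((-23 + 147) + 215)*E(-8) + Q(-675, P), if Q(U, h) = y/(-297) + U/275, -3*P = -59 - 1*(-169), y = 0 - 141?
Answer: -268684/99 ≈ -2714.0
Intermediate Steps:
E(F) = -8
y = -141
P = -110/3 (P = -(-59 - 1*(-169))/3 = -(-59 + 169)/3 = -⅓*110 = -110/3 ≈ -36.667)
Q(U, h) = 47/99 + U/275 (Q(U, h) = -141/(-297) + U/275 = -141*(-1/297) + U*(1/275) = 47/99 + U/275)
((-23 + 147) + 215)*E(-8) + Q(-675, P) = ((-23 + 147) + 215)*(-8) + (47/99 + (1/275)*(-675)) = (124 + 215)*(-8) + (47/99 - 27/11) = 339*(-8) - 196/99 = -2712 - 196/99 = -268684/99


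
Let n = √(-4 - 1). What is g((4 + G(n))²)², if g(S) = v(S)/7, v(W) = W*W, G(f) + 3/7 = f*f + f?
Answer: (-10 + 7*I*√5)⁸/282475249 ≈ -8.2012 - 49.478*I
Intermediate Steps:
n = I*√5 (n = √(-5) = I*√5 ≈ 2.2361*I)
G(f) = -3/7 + f + f² (G(f) = -3/7 + (f*f + f) = -3/7 + (f² + f) = -3/7 + (f + f²) = -3/7 + f + f²)
v(W) = W²
g(S) = S²/7
g((4 + G(n))²)² = (((4 + (-3/7 + I*√5 + (I*√5)²))²)²/7)² = (((4 + (-3/7 + I*√5 - 5))²)²/7)² = (((4 + (-38/7 + I*√5))²)²/7)² = (((-10/7 + I*√5)²)²/7)² = ((-10/7 + I*√5)⁴/7)² = (-10/7 + I*√5)⁸/49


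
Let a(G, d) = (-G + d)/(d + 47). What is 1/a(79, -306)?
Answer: 37/55 ≈ 0.67273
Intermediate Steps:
a(G, d) = (d - G)/(47 + d)
1/a(79, -306) = 1/((-306 - 1*79)/(47 - 306)) = 1/((-306 - 79)/(-259)) = 1/(-1/259*(-385)) = 1/(55/37) = 37/55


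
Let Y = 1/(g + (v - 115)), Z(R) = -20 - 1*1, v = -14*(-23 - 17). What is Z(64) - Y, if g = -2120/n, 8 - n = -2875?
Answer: -26899998/1280815 ≈ -21.002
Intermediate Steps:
n = 2883 (n = 8 - 1*(-2875) = 8 + 2875 = 2883)
v = 560 (v = -14*(-40) = 560)
g = -2120/2883 ≈ -0.73534
Z(R) = -21 (Z(R) = -20 - 1 = -21)
Y = 2883/1280815 (Y = 1/(-2120/2883 + (560 - 115)) = 1/(-2120/2883 + 445) = 1/(1280815/2883) = 2883/1280815 ≈ 0.0022509)
Z(64) - Y = -21 - 1*2883/1280815 = -21 - 2883/1280815 = -26899998/1280815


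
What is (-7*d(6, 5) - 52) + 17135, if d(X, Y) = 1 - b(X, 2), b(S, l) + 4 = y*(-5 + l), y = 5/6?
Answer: 34061/2 ≈ 17031.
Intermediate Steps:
y = ⅚ (y = 5*(⅙) = ⅚ ≈ 0.83333)
b(S, l) = -49/6 + 5*l/6 (b(S, l) = -4 + 5*(-5 + l)/6 = -4 + (-25/6 + 5*l/6) = -49/6 + 5*l/6)
d(X, Y) = 15/2 (d(X, Y) = 1 - (-49/6 + (⅚)*2) = 1 - (-49/6 + 5/3) = 1 - 1*(-13/2) = 1 + 13/2 = 15/2)
(-7*d(6, 5) - 52) + 17135 = (-7*15/2 - 52) + 17135 = (-105/2 - 52) + 17135 = -209/2 + 17135 = 34061/2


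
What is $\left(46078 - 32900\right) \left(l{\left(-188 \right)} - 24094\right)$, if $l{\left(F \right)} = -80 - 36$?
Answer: $-319039380$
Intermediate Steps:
$l{\left(F \right)} = -116$ ($l{\left(F \right)} = -80 - 36 = -116$)
$\left(46078 - 32900\right) \left(l{\left(-188 \right)} - 24094\right) = \left(46078 - 32900\right) \left(-116 - 24094\right) = 13178 \left(-24210\right) = -319039380$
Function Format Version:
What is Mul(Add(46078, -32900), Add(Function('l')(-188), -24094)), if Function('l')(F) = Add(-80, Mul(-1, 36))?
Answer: -319039380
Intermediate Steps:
Function('l')(F) = -116 (Function('l')(F) = Add(-80, -36) = -116)
Mul(Add(46078, -32900), Add(Function('l')(-188), -24094)) = Mul(Add(46078, -32900), Add(-116, -24094)) = Mul(13178, -24210) = -319039380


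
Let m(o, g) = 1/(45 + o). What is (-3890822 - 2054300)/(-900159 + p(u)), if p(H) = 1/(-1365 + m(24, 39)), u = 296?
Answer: 559935370448/84780575325 ≈ 6.6045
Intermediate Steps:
p(H) = -69/94184 (p(H) = 1/(-1365 + 1/(45 + 24)) = 1/(-1365 + 1/69) = 1/(-94184/69) = -69/94184)
(-3890822 - 2054300)/(-900159 + p(u)) = (-3890822 - 2054300)/(-900159 - 69/94184) = -5945122/(-84780575325/94184) = -5945122*(-94184/84780575325) = 559935370448/84780575325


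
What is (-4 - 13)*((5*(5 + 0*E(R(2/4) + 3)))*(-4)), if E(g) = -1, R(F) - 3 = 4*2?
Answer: 1700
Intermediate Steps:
R(F) = 11 (R(F) = 3 + 4*2 = 3 + 8 = 11)
(-4 - 13)*((5*(5 + 0*E(R(2/4) + 3)))*(-4)) = (-4 - 13)*((5*(5 + 0*(-1)))*(-4)) = -17*5*(5 + 0)*(-4) = -17*5*5*(-4) = -425*(-4) = -17*(-100) = 1700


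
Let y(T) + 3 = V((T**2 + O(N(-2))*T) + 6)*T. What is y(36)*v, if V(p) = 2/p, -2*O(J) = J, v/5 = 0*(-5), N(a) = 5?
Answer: 0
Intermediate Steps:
v = 0 (v = 5*(0*(-5)) = 5*0 = 0)
O(J) = -J/2
y(T) = -3 + 2*T/(6 + T**2 - 5*T/2) (y(T) = -3 + (2/((T**2 + (-1/2*5)*T) + 6))*T = -3 + (2/((T**2 - 5*T/2) + 6))*T = -3 + (2/(6 + T**2 - 5*T/2))*T = -3 + 2*T/(6 + T**2 - 5*T/2))
y(36)*v = ((-36 - 6*36**2 + 19*36)/(12 - 5*36 + 2*36**2))*0 = ((-36 - 6*1296 + 684)/(12 - 180 + 2*1296))*0 = ((-36 - 7776 + 684)/(12 - 180 + 2592))*0 = (-7128/2424)*0 = ((1/2424)*(-7128))*0 = -297/101*0 = 0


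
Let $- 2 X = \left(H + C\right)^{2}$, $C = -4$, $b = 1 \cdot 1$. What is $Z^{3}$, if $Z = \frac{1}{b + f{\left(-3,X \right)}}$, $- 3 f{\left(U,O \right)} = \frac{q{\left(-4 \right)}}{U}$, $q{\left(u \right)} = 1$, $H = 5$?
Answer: $\frac{729}{1000} \approx 0.729$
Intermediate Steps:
$b = 1$
$X = - \frac{1}{2}$ ($X = - \frac{\left(5 - 4\right)^{2}}{2} = - \frac{1^{2}}{2} = \left(- \frac{1}{2}\right) 1 = - \frac{1}{2} \approx -0.5$)
$f{\left(U,O \right)} = - \frac{1}{3 U}$ ($f{\left(U,O \right)} = - \frac{1 \frac{1}{U}}{3} = - \frac{1}{3 U}$)
$Z = \frac{9}{10}$ ($Z = \frac{1}{1 - \frac{1}{3 \left(-3\right)}} = \frac{1}{1 - - \frac{1}{9}} = \frac{1}{1 + \frac{1}{9}} = \frac{1}{\frac{10}{9}} = \frac{9}{10} \approx 0.9$)
$Z^{3} = \left(\frac{9}{10}\right)^{3} = \frac{729}{1000}$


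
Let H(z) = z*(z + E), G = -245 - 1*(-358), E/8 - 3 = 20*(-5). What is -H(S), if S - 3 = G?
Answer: 76560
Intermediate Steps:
E = -776 (E = 24 + 8*(20*(-5)) = 24 + 8*(-100) = 24 - 800 = -776)
G = 113 (G = -245 + 358 = 113)
S = 116 (S = 3 + 113 = 116)
H(z) = z*(-776 + z) (H(z) = z*(z - 776) = z*(-776 + z))
-H(S) = -116*(-776 + 116) = -116*(-660) = -1*(-76560) = 76560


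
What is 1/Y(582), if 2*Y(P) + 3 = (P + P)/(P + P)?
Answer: -1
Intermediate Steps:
Y(P) = -1 (Y(P) = -3/2 + ((P + P)/(P + P))/2 = -3/2 + ((2*P)/((2*P)))/2 = -3/2 + ((2*P)*(1/(2*P)))/2 = -3/2 + (½)*1 = -3/2 + ½ = -1)
1/Y(582) = 1/(-1) = -1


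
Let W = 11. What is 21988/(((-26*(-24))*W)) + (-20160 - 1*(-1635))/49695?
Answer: 16092301/5685108 ≈ 2.8306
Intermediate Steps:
21988/(((-26*(-24))*W)) + (-20160 - 1*(-1635))/49695 = 21988/((-26*(-24)*11)) + (-20160 - 1*(-1635))/49695 = 21988/((624*11)) + (-20160 + 1635)*(1/49695) = 21988/6864 - 18525*1/49695 = 21988*(1/6864) - 1235/3313 = 5497/1716 - 1235/3313 = 16092301/5685108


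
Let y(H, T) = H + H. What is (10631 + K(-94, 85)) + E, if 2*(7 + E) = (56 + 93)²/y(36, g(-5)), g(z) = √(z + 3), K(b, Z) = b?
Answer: 1538521/144 ≈ 10684.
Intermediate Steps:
g(z) = √(3 + z)
y(H, T) = 2*H
E = 21193/144 (E = -7 + ((56 + 93)²/((2*36)))/2 = -7 + (149²/72)/2 = -7 + (22201*(1/72))/2 = -7 + (½)*(22201/72) = -7 + 22201/144 = 21193/144 ≈ 147.17)
(10631 + K(-94, 85)) + E = (10631 - 94) + 21193/144 = 10537 + 21193/144 = 1538521/144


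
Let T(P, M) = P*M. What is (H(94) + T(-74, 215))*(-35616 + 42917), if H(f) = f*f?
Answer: -51647274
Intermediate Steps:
T(P, M) = M*P
H(f) = f²
(H(94) + T(-74, 215))*(-35616 + 42917) = (94² + 215*(-74))*(-35616 + 42917) = (8836 - 15910)*7301 = -7074*7301 = -51647274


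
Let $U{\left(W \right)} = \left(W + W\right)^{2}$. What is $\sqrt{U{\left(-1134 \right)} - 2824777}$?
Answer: $\sqrt{2319047} \approx 1522.8$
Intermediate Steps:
$U{\left(W \right)} = 4 W^{2}$ ($U{\left(W \right)} = \left(2 W\right)^{2} = 4 W^{2}$)
$\sqrt{U{\left(-1134 \right)} - 2824777} = \sqrt{4 \left(-1134\right)^{2} - 2824777} = \sqrt{4 \cdot 1285956 - 2824777} = \sqrt{5143824 - 2824777} = \sqrt{2319047}$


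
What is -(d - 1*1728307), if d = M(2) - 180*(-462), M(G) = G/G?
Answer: 1645146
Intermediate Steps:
M(G) = 1
d = 83161 (d = 1 - 180*(-462) = 1 + 83160 = 83161)
-(d - 1*1728307) = -(83161 - 1*1728307) = -(83161 - 1728307) = -1*(-1645146) = 1645146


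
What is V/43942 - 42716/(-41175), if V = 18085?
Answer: 2621676347/1809311850 ≈ 1.4490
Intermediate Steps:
V/43942 - 42716/(-41175) = 18085/43942 - 42716/(-41175) = 18085*(1/43942) - 42716*(-1/41175) = 18085/43942 + 42716/41175 = 2621676347/1809311850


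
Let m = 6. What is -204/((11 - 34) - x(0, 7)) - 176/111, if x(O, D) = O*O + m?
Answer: 17540/3219 ≈ 5.4489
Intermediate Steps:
x(O, D) = 6 + O² (x(O, D) = O*O + 6 = O² + 6 = 6 + O²)
-204/((11 - 34) - x(0, 7)) - 176/111 = -204/((11 - 34) - (6 + 0²)) - 176/111 = -204/(-23 - (6 + 0)) - 176*1/111 = -204/(-23 - 1*6) - 176/111 = -204/(-23 - 6) - 176/111 = -204/(-29) - 176/111 = -204*(-1/29) - 176/111 = 204/29 - 176/111 = 17540/3219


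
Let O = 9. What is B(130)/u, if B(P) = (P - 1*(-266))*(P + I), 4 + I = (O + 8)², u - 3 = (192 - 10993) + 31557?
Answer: 164340/20759 ≈ 7.9166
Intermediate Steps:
u = 20759 (u = 3 + ((192 - 10993) + 31557) = 3 + (-10801 + 31557) = 3 + 20756 = 20759)
I = 285 (I = -4 + (9 + 8)² = -4 + 17² = -4 + 289 = 285)
B(P) = (266 + P)*(285 + P) (B(P) = (P - 1*(-266))*(P + 285) = (P + 266)*(285 + P) = (266 + P)*(285 + P))
B(130)/u = (75810 + 130² + 551*130)/20759 = (75810 + 16900 + 71630)*(1/20759) = 164340*(1/20759) = 164340/20759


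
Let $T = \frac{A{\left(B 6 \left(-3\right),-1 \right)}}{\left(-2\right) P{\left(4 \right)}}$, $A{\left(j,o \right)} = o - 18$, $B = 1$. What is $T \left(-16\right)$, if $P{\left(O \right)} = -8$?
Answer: $19$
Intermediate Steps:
$A{\left(j,o \right)} = -18 + o$
$T = - \frac{19}{16}$ ($T = \frac{-18 - 1}{\left(-2\right) \left(-8\right)} = - \frac{19}{16} \approx -1.1875$)
$T \left(-16\right) = \left(- \frac{19}{16}\right) \left(-16\right) = 19$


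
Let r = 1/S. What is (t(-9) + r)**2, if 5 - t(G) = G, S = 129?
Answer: 3265249/16641 ≈ 196.22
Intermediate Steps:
t(G) = 5 - G
r = 1/129 ≈ 0.0077519
(t(-9) + r)**2 = ((5 - 1*(-9)) + 1/129)**2 = ((5 + 9) + 1/129)**2 = (14 + 1/129)**2 = (1807/129)**2 = 3265249/16641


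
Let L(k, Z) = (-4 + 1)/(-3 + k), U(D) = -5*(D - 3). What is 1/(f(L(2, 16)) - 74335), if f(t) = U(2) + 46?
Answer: -1/74284 ≈ -1.3462e-5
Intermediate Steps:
U(D) = 15 - 5*D (U(D) = -5*(-3 + D) = 15 - 5*D)
L(k, Z) = -3/(-3 + k)
f(t) = 51 (f(t) = (15 - 5*2) + 46 = (15 - 10) + 46 = 5 + 46 = 51)
1/(f(L(2, 16)) - 74335) = 1/(51 - 74335) = 1/(-74284) = -1/74284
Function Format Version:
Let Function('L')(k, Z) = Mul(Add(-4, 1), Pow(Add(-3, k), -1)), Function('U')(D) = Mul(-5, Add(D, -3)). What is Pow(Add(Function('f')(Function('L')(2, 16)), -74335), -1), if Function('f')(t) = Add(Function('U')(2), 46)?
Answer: Rational(-1, 74284) ≈ -1.3462e-5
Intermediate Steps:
Function('U')(D) = Add(15, Mul(-5, D)) (Function('U')(D) = Mul(-5, Add(-3, D)) = Add(15, Mul(-5, D)))
Function('L')(k, Z) = Mul(-3, Pow(Add(-3, k), -1))
Function('f')(t) = 51 (Function('f')(t) = Add(Add(15, Mul(-5, 2)), 46) = Add(Add(15, -10), 46) = Add(5, 46) = 51)
Pow(Add(Function('f')(Function('L')(2, 16)), -74335), -1) = Pow(Add(51, -74335), -1) = Pow(-74284, -1) = Rational(-1, 74284)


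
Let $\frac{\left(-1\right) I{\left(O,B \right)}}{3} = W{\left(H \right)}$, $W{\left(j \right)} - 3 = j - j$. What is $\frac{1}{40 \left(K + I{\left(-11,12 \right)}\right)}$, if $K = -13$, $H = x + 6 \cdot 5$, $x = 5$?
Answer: $- \frac{1}{880} \approx -0.0011364$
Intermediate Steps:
$H = 35$ ($H = 5 + 6 \cdot 5 = 5 + 30 = 35$)
$W{\left(j \right)} = 3$ ($W{\left(j \right)} = 3 + \left(j - j\right) = 3 + 0 = 3$)
$I{\left(O,B \right)} = -9$ ($I{\left(O,B \right)} = \left(-3\right) 3 = -9$)
$\frac{1}{40 \left(K + I{\left(-11,12 \right)}\right)} = \frac{1}{40 \left(-13 - 9\right)} = \frac{1}{40 \left(-22\right)} = \frac{1}{-880} = - \frac{1}{880}$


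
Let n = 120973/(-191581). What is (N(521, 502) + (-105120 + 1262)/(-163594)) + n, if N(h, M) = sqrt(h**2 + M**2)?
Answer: 53381268/15670751057 + sqrt(523445) ≈ 723.50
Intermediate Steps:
N(h, M) = sqrt(M**2 + h**2)
n = -120973/191581 (n = 120973*(-1/191581) = -120973/191581 ≈ -0.63145)
(N(521, 502) + (-105120 + 1262)/(-163594)) + n = (sqrt(502**2 + 521**2) + (-105120 + 1262)/(-163594)) - 120973/191581 = (sqrt(252004 + 271441) - 103858*(-1/163594)) - 120973/191581 = (sqrt(523445) + 51929/81797) - 120973/191581 = (51929/81797 + sqrt(523445)) - 120973/191581 = 53381268/15670751057 + sqrt(523445)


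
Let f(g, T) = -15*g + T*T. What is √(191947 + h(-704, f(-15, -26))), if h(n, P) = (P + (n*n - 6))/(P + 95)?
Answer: √47727255027/498 ≈ 438.69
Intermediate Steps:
f(g, T) = T² - 15*g (f(g, T) = -15*g + T² = T² - 15*g)
h(n, P) = (-6 + P + n²)/(95 + P) (h(n, P) = (P + (n² - 6))/(95 + P) = (P + (-6 + n²))/(95 + P) = (-6 + P + n²)/(95 + P))
√(191947 + h(-704, f(-15, -26))) = √(191947 + (-6 + ((-26)² - 15*(-15)) + (-704)²)/(95 + ((-26)² - 15*(-15)))) = √(191947 + (-6 + (676 + 225) + 495616)/(95 + (676 + 225))) = √(191947 + (-6 + 901 + 495616)/(95 + 901)) = √(191947 + 496511/996) = √(191675723/996) = √47727255027/498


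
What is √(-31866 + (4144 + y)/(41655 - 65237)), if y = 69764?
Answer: 8*I*√69229559490/11791 ≈ 178.52*I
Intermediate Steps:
√(-31866 + (4144 + y)/(41655 - 65237)) = √(-31866 + (4144 + 69764)/(41655 - 65237)) = √(-31866 + 73908/(-23582)) = √(-31866 + 73908*(-1/23582)) = √(-31866 - 36954/11791) = √(-375768960/11791) = 8*I*√69229559490/11791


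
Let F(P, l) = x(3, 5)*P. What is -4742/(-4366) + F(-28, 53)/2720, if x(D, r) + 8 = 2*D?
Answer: 821421/742220 ≈ 1.1067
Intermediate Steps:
x(D, r) = -8 + 2*D
F(P, l) = -2*P (F(P, l) = (-8 + 2*3)*P = (-8 + 6)*P = -2*P)
-4742/(-4366) + F(-28, 53)/2720 = -4742/(-4366) - 2*(-28)/2720 = -4742*(-1/4366) + 56*(1/2720) = 2371/2183 + 7/340 = 821421/742220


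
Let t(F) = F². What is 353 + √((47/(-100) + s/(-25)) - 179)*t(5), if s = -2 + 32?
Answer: 353 + 5*I*√18067/2 ≈ 353.0 + 336.03*I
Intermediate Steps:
s = 30
353 + √((47/(-100) + s/(-25)) - 179)*t(5) = 353 + √((47/(-100) + 30/(-25)) - 179)*5² = 353 + √((47*(-1/100) + 30*(-1/25)) - 179)*25 = 353 + √((-47/100 - 6/5) - 179)*25 = 353 + √(-167/100 - 179)*25 = 353 + √(-18067/100)*25 = 353 + (I*√18067/10)*25 = 353 + 5*I*√18067/2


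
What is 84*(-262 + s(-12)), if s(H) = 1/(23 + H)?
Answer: -242004/11 ≈ -22000.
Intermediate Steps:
84*(-262 + s(-12)) = 84*(-262 + 1/(23 - 12)) = 84*(-262 + 1/11) = 84*(-2881/11) = -242004/11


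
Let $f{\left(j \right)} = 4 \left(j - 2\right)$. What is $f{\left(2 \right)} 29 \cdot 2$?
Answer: $0$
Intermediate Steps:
$f{\left(j \right)} = -8 + 4 j$ ($f{\left(j \right)} = 4 \left(-2 + j\right) = -8 + 4 j$)
$f{\left(2 \right)} 29 \cdot 2 = \left(-8 + 4 \cdot 2\right) 29 \cdot 2 = \left(-8 + 8\right) 29 \cdot 2 = 0 \cdot 29 \cdot 2 = 0 \cdot 2 = 0$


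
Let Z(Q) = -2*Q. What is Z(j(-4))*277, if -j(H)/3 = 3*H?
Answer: -19944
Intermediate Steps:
j(H) = -9*H
Z(j(-4))*277 = -(-18)*(-4)*277 = -2*36*277 = -72*277 = -19944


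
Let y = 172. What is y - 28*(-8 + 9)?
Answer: 144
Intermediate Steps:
y - 28*(-8 + 9) = 172 - 28*(-8 + 9) = 172 - 28 = 144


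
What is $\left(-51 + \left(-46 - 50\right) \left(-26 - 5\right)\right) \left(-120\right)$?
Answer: $-351000$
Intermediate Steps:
$\left(-51 + \left(-46 - 50\right) \left(-26 - 5\right)\right) \left(-120\right) = \left(-51 - -2976\right) \left(-120\right) = \left(-51 + 2976\right) \left(-120\right) = 2925 \left(-120\right) = -351000$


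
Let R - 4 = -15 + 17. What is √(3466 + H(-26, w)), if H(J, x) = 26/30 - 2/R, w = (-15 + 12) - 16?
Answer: √779970/15 ≈ 58.877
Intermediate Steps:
R = 6 (R = 4 + (-15 + 17) = 4 + 2 = 6)
w = -19 (w = -3 - 16 = -19)
H(J, x) = 8/15 (H(J, x) = 26/30 - 2/6 = 26*(1/30) - 2*⅙ = 13/15 - ⅓ = 8/15)
√(3466 + H(-26, w)) = √(3466 + 8/15) = √(51998/15) = √779970/15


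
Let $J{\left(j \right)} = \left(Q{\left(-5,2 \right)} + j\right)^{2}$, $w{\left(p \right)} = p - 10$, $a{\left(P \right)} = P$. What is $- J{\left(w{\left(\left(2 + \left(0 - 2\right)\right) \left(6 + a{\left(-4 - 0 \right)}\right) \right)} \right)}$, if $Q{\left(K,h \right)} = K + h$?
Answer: $-169$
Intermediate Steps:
$w{\left(p \right)} = -10 + p$
$J{\left(j \right)} = \left(-3 + j\right)^{2}$ ($J{\left(j \right)} = \left(\left(-5 + 2\right) + j\right)^{2} = \left(-3 + j\right)^{2}$)
$- J{\left(w{\left(\left(2 + \left(0 - 2\right)\right) \left(6 + a{\left(-4 - 0 \right)}\right) \right)} \right)} = - \left(-3 - \left(10 - \left(2 + \left(0 - 2\right)\right) \left(6 - 4\right)\right)\right)^{2} = - \left(-3 - \left(10 - \left(2 + \left(0 - 2\right)\right) \left(6 + \left(-4 + 0\right)\right)\right)\right)^{2} = - \left(-3 - \left(10 - \left(2 - 2\right) \left(6 - 4\right)\right)\right)^{2} = - \left(-3 + \left(-10 + 0 \cdot 2\right)\right)^{2} = - \left(-3 + \left(-10 + 0\right)\right)^{2} = - \left(-3 - 10\right)^{2} = - \left(-13\right)^{2} = \left(-1\right) 169 = -169$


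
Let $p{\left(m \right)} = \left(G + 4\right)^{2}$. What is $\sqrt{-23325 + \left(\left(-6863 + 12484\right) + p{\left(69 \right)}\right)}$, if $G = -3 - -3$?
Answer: $2 i \sqrt{4422} \approx 133.0 i$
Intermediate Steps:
$G = 0$ ($G = -3 + 3 = 0$)
$p{\left(m \right)} = 16$ ($p{\left(m \right)} = \left(0 + 4\right)^{2} = 4^{2} = 16$)
$\sqrt{-23325 + \left(\left(-6863 + 12484\right) + p{\left(69 \right)}\right)} = \sqrt{-23325 + \left(\left(-6863 + 12484\right) + 16\right)} = \sqrt{-23325 + \left(5621 + 16\right)} = \sqrt{-23325 + 5637} = \sqrt{-17688} = 2 i \sqrt{4422}$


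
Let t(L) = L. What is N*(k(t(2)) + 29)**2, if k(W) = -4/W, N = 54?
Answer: 39366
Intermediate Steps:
N*(k(t(2)) + 29)**2 = 54*(-4/2 + 29)**2 = 54*(-4*1/2 + 29)**2 = 54*(-2 + 29)**2 = 54*27**2 = 54*729 = 39366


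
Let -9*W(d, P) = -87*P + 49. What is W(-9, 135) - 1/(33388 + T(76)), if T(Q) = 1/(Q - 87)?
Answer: 4295554733/3305403 ≈ 1299.6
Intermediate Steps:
T(Q) = 1/(-87 + Q)
W(d, P) = -49/9 + 29*P/3 (W(d, P) = -(-87*P + 49)/9 = -(49 - 87*P)/9 = -49/9 + 29*P/3)
W(-9, 135) - 1/(33388 + T(76)) = (-49/9 + (29/3)*135) - 1/(33388 + 1/(-87 + 76)) = (-49/9 + 1305) - 1/(33388 + 1/(-11)) = 11696/9 - 1/(33388 - 1/11) = 11696/9 - 1/367267/11 = 11696/9 - 1*11/367267 = 11696/9 - 11/367267 = 4295554733/3305403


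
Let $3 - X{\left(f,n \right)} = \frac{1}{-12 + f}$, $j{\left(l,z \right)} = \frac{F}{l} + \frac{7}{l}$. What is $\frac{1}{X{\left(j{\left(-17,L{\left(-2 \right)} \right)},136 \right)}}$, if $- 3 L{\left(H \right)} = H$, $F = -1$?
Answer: $\frac{210}{647} \approx 0.32457$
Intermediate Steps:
$L{\left(H \right)} = - \frac{H}{3}$
$j{\left(l,z \right)} = \frac{6}{l}$ ($j{\left(l,z \right)} = - \frac{1}{l} + \frac{7}{l} = \frac{6}{l}$)
$X{\left(f,n \right)} = 3 - \frac{1}{-12 + f}$
$\frac{1}{X{\left(j{\left(-17,L{\left(-2 \right)} \right)},136 \right)}} = \frac{1}{\frac{1}{-12 + \frac{6}{-17}} \left(-37 + 3 \frac{6}{-17}\right)} = \frac{1}{\frac{1}{-12 + 6 \left(- \frac{1}{17}\right)} \left(-37 + 3 \cdot 6 \left(- \frac{1}{17}\right)\right)} = \frac{1}{\frac{1}{-12 - \frac{6}{17}} \left(-37 + 3 \left(- \frac{6}{17}\right)\right)} = \frac{1}{\frac{1}{- \frac{210}{17}} \left(-37 - \frac{18}{17}\right)} = \frac{1}{\left(- \frac{17}{210}\right) \left(- \frac{647}{17}\right)} = \frac{1}{\frac{647}{210}} = \frac{210}{647}$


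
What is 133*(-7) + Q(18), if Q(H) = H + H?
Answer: -895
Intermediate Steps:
Q(H) = 2*H
133*(-7) + Q(18) = 133*(-7) + 2*18 = -931 + 36 = -895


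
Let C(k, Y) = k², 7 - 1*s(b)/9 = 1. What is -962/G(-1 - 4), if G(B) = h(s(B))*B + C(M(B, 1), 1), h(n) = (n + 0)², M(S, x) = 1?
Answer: 962/14579 ≈ 0.065985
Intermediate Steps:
s(b) = 54 (s(b) = 63 - 9*1 = 63 - 9 = 54)
h(n) = n²
G(B) = 1 + 2916*B (G(B) = 54²*B + 1² = 2916*B + 1 = 1 + 2916*B)
-962/G(-1 - 4) = -962/(1 + 2916*(-1 - 4)) = -962/(1 + 2916*(-5)) = -962/(1 - 14580) = -962/(-14579) = -962*(-1/14579) = 962/14579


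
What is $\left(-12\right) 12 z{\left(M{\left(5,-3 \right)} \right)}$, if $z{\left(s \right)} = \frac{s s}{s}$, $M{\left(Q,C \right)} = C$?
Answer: $432$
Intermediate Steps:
$z{\left(s \right)} = s$ ($z{\left(s \right)} = \frac{s^{2}}{s} = s$)
$\left(-12\right) 12 z{\left(M{\left(5,-3 \right)} \right)} = \left(-12\right) 12 \left(-3\right) = \left(-144\right) \left(-3\right) = 432$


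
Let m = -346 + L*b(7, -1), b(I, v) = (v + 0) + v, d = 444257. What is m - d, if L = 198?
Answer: -444999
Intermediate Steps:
b(I, v) = 2*v (b(I, v) = v + v = 2*v)
m = -742 (m = -346 + 198*(2*(-1)) = -346 + 198*(-2) = -346 - 396 = -742)
m - d = -742 - 1*444257 = -742 - 444257 = -444999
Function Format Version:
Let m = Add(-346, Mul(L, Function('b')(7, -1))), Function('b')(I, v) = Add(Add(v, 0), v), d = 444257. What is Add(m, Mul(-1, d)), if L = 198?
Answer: -444999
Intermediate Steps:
Function('b')(I, v) = Mul(2, v) (Function('b')(I, v) = Add(v, v) = Mul(2, v))
m = -742 (m = Add(-346, Mul(198, Mul(2, -1))) = Add(-346, Mul(198, -2)) = Add(-346, -396) = -742)
Add(m, Mul(-1, d)) = Add(-742, Mul(-1, 444257)) = Add(-742, -444257) = -444999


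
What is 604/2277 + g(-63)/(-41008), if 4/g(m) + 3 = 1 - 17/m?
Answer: 61372193/231315876 ≈ 0.26532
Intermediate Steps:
g(m) = 4/(-2 - 17/m) (g(m) = 4/(-3 + (1 - 17/m)) = 4/(-2 - 17/m))
604/2277 + g(-63)/(-41008) = 604/2277 - 4*(-63)/(17 + 2*(-63))/(-41008) = 604*(1/2277) - 4*(-63)/(17 - 126)*(-1/41008) = 604/2277 - 4*(-63)/(-109)*(-1/41008) = 604/2277 - 4*(-63)*(-1/109)*(-1/41008) = 604/2277 - 252/109*(-1/41008) = 604/2277 + 63/1117468 = 61372193/231315876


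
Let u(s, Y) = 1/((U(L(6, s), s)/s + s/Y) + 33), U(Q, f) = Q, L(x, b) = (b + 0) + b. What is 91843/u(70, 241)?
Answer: 781124715/241 ≈ 3.2412e+6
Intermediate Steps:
L(x, b) = 2*b (L(x, b) = b + b = 2*b)
u(s, Y) = 1/(35 + s/Y) (u(s, Y) = 1/(((2*s)/s + s/Y) + 33) = 1/((2 + s/Y) + 33) = 1/(35 + s/Y))
91843/u(70, 241) = 91843/((241/(70 + 35*241))) = 91843/((241/(70 + 8435))) = 91843/((241/8505)) = 91843/((241*(1/8505))) = 91843/(241/8505) = 91843*(8505/241) = 781124715/241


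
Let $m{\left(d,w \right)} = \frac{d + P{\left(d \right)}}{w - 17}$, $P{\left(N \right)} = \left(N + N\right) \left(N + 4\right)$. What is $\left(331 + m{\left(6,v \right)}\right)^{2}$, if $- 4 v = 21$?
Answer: $\frac{838392025}{7921} \approx 1.0584 \cdot 10^{5}$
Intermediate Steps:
$v = - \frac{21}{4}$ ($v = \left(- \frac{1}{4}\right) 21 = - \frac{21}{4} \approx -5.25$)
$P{\left(N \right)} = 2 N \left(4 + N\right)$
$m{\left(d,w \right)} = \frac{d + 2 d \left(4 + d\right)}{-17 + w}$ ($m{\left(d,w \right)} = \frac{d + 2 d \left(4 + d\right)}{w - 17} = \frac{d + 2 d \left(4 + d\right)}{-17 + w}$)
$\left(331 + m{\left(6,v \right)}\right)^{2} = \left(331 + \frac{6 \left(9 + 2 \cdot 6\right)}{-17 - \frac{21}{4}}\right)^{2} = \left(331 + \frac{6 \left(9 + 12\right)}{- \frac{89}{4}}\right)^{2} = \left(331 + 6 \left(- \frac{4}{89}\right) 21\right)^{2} = \left(331 - \frac{504}{89}\right)^{2} = \left(\frac{28955}{89}\right)^{2} = \frac{838392025}{7921}$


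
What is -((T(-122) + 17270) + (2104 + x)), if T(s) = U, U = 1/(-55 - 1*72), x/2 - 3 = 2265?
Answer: -3036569/127 ≈ -23910.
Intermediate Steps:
x = 4536 (x = 6 + 2*2265 = 6 + 4530 = 4536)
U = -1/127 (U = 1/(-55 - 72) = 1/(-127) = -1/127 ≈ -0.0078740)
T(s) = -1/127
-((T(-122) + 17270) + (2104 + x)) = -((-1/127 + 17270) + (2104 + 4536)) = -(2193289/127 + 6640) = -1*3036569/127 = -3036569/127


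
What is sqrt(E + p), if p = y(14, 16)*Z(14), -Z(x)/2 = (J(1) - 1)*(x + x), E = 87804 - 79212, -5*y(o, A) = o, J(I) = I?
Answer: 4*sqrt(537) ≈ 92.693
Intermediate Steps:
y(o, A) = -o/5
E = 8592
Z(x) = 0 (Z(x) = -2*(1 - 1)*(x + x) = -0*2*x = -2*0 = 0)
p = 0 (p = -1/5*14*0 = -14/5*0 = 0)
sqrt(E + p) = sqrt(8592 + 0) = sqrt(8592) = 4*sqrt(537)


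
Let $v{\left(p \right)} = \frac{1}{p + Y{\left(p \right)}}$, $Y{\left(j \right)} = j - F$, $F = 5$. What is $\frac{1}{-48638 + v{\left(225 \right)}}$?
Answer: $- \frac{445}{21643909} \approx -2.056 \cdot 10^{-5}$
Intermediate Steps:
$Y{\left(j \right)} = -5 + j$ ($Y{\left(j \right)} = j - 5 = -5 + j$)
$v{\left(p \right)} = \frac{1}{-5 + 2 p}$ ($v{\left(p \right)} = \frac{1}{p + \left(-5 + p\right)} = \frac{1}{-5 + 2 p}$)
$\frac{1}{-48638 + v{\left(225 \right)}} = \frac{1}{-48638 + \frac{1}{-5 + 2 \cdot 225}} = \frac{1}{-48638 + \frac{1}{-5 + 450}} = \frac{1}{-48638 + \frac{1}{445}} = \frac{1}{- \frac{21643909}{445}} = - \frac{445}{21643909}$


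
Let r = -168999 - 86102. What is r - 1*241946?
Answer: -497047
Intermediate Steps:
r = -255101
r - 1*241946 = -255101 - 1*241946 = -255101 - 241946 = -497047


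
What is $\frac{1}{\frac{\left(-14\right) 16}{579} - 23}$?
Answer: $- \frac{579}{13541} \approx -0.042759$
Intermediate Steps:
$\frac{1}{\frac{\left(-14\right) 16}{579} - 23} = \frac{1}{\left(-224\right) \frac{1}{579} - 23} = \frac{1}{- \frac{224}{579} - 23} = \frac{1}{- \frac{13541}{579}} = - \frac{579}{13541}$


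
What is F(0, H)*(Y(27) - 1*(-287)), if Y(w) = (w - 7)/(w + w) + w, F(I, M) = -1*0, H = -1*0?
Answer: 0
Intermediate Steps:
H = 0
F(I, M) = 0
Y(w) = w + (-7 + w)/(2*w) (Y(w) = (-7 + w)/((2*w)) + w = (-7 + w)*(1/(2*w)) + w = (-7 + w)/(2*w) + w = w + (-7 + w)/(2*w))
F(0, H)*(Y(27) - 1*(-287)) = 0*((1/2 + 27 - 7/2/27) - 1*(-287)) = 0*((1/2 + 27 - 7/2*1/27) + 287) = 0*((1/2 + 27 - 7/54) + 287) = 0*(739/27 + 287) = 0*(8488/27) = 0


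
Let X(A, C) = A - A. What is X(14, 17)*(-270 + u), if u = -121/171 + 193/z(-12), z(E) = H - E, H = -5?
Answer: 0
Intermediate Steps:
z(E) = -5 - E
u = 32156/1197 (u = -121/171 + 193/(-5 - 1*(-12)) = -121*1/171 + 193/(-5 + 12) = -121/171 + 193/7 = 32156/1197 ≈ 26.864)
X(A, C) = 0
X(14, 17)*(-270 + u) = 0*(-270 + 32156/1197) = 0*(-291034/1197) = 0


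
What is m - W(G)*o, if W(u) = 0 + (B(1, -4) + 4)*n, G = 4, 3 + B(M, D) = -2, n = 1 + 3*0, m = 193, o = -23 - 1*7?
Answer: 163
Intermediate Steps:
o = -30 (o = -23 - 7 = -30)
n = 1 (n = 1 + 0 = 1)
B(M, D) = -5 (B(M, D) = -3 - 2 = -5)
W(u) = -1 (W(u) = 0 + (-5 + 4)*1 = 0 - 1*1 = 0 - 1 = -1)
m - W(G)*o = 193 - (-1)*(-30) = 193 - 1*30 = 193 - 30 = 163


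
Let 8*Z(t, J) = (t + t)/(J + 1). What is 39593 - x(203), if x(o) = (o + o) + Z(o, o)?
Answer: 31976389/816 ≈ 39187.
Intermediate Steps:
Z(t, J) = t/(4*(1 + J)) (Z(t, J) = ((t + t)/(J + 1))/8 = ((2*t)/(1 + J))/8 = (2*t/(1 + J))/8 = t/(4*(1 + J)))
x(o) = 2*o + o/(4*(1 + o)) (x(o) = (o + o) + o/(4*(1 + o)) = 2*o + o/(4*(1 + o)))
39593 - x(203) = 39593 - 203*(9 + 8*203)/(4*(1 + 203)) = 39593 - 203*(9 + 1624)/(4*204) = 39593 - 203*1633/(4*204) = 39593 - 1*331499/816 = 39593 - 331499/816 = 31976389/816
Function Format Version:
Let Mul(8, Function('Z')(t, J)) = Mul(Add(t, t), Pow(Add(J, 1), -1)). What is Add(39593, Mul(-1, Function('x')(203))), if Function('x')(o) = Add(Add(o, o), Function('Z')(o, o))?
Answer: Rational(31976389, 816) ≈ 39187.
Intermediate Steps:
Function('Z')(t, J) = Mul(Rational(1, 4), t, Pow(Add(1, J), -1)) (Function('Z')(t, J) = Mul(Rational(1, 8), Mul(Add(t, t), Pow(Add(J, 1), -1))) = Mul(Rational(1, 8), Mul(Mul(2, t), Pow(Add(1, J), -1))) = Mul(Rational(1, 8), Mul(2, t, Pow(Add(1, J), -1))) = Mul(Rational(1, 4), t, Pow(Add(1, J), -1)))
Function('x')(o) = Add(Mul(2, o), Mul(Rational(1, 4), o, Pow(Add(1, o), -1))) (Function('x')(o) = Add(Add(o, o), Mul(Rational(1, 4), o, Pow(Add(1, o), -1))) = Add(Mul(2, o), Mul(Rational(1, 4), o, Pow(Add(1, o), -1))))
Add(39593, Mul(-1, Function('x')(203))) = Add(39593, Mul(-1, Mul(Rational(1, 4), 203, Pow(Add(1, 203), -1), Add(9, Mul(8, 203))))) = Add(39593, Mul(-1, Mul(Rational(1, 4), 203, Pow(204, -1), Add(9, 1624)))) = Add(39593, Mul(-1, Mul(Rational(1, 4), 203, Rational(1, 204), 1633))) = Add(39593, Mul(-1, Rational(331499, 816))) = Add(39593, Rational(-331499, 816)) = Rational(31976389, 816)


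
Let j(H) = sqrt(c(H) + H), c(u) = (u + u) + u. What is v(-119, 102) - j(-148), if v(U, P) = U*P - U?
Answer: -12019 - 4*I*sqrt(37) ≈ -12019.0 - 24.331*I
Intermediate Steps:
c(u) = 3*u (c(u) = 2*u + u = 3*u)
j(H) = 2*sqrt(H) (j(H) = sqrt(3*H + H) = sqrt(4*H) = 2*sqrt(H))
v(U, P) = -U + P*U (v(U, P) = P*U - U = -U + P*U)
v(-119, 102) - j(-148) = -119*(-1 + 102) - 2*sqrt(-148) = -119*101 - 2*2*I*sqrt(37) = -12019 - 4*I*sqrt(37)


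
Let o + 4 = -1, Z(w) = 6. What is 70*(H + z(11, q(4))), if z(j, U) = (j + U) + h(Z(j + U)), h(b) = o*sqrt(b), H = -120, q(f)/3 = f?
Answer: -6790 - 350*sqrt(6) ≈ -7647.3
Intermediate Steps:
q(f) = 3*f
o = -5 (o = -4 - 1 = -5)
h(b) = -5*sqrt(b)
z(j, U) = U + j - 5*sqrt(6) (z(j, U) = (j + U) - 5*sqrt(6) = (U + j) - 5*sqrt(6) = U + j - 5*sqrt(6))
70*(H + z(11, q(4))) = 70*(-120 + (3*4 + 11 - 5*sqrt(6))) = 70*(-120 + (12 + 11 - 5*sqrt(6))) = 70*(-120 + (23 - 5*sqrt(6))) = 70*(-97 - 5*sqrt(6)) = -6790 - 350*sqrt(6)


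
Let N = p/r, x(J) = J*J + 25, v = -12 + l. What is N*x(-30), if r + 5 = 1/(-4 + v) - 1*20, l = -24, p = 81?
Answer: -2997000/1001 ≈ -2994.0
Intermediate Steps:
v = -36 (v = -12 - 24 = -36)
r = -1001/40 (r = -5 + (1/(-4 - 36) - 1*20) = -5 + (1/(-40) - 20) = -5 + (-1/40 - 20) = -5 - 801/40 = -1001/40 ≈ -25.025)
x(J) = 25 + J**2 (x(J) = J**2 + 25 = 25 + J**2)
N = -3240/1001 (N = 81/(-1001/40) = 81*(-40/1001) = -3240/1001 ≈ -3.2368)
N*x(-30) = -3240*(25 + (-30)**2)/1001 = -3240*(25 + 900)/1001 = -3240/1001*925 = -2997000/1001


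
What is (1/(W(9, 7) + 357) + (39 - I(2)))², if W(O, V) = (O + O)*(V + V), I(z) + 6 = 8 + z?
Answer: 454371856/370881 ≈ 1225.1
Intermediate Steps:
I(z) = 2 + z (I(z) = -6 + (8 + z) = 2 + z)
W(O, V) = 4*O*V (W(O, V) = (2*O)*(2*V) = 4*O*V)
(1/(W(9, 7) + 357) + (39 - I(2)))² = (1/(4*9*7 + 357) + (39 - (2 + 2)))² = (1/(252 + 357) + (39 - 1*4))² = (1/609 + (39 - 4))² = (1/609 + 35)² = (21316/609)² = 454371856/370881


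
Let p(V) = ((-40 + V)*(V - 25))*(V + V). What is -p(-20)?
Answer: 108000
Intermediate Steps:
p(V) = 2*V*(-40 + V)*(-25 + V) (p(V) = ((-40 + V)*(-25 + V))*(2*V) = 2*V*(-40 + V)*(-25 + V))
-p(-20) = -2*(-20)*(1000 + (-20)² - 65*(-20)) = -2*(-20)*(1000 + 400 + 1300) = -2*(-20)*2700 = -1*(-108000) = 108000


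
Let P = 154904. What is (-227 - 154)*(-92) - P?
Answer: -119852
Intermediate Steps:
(-227 - 154)*(-92) - P = (-227 - 154)*(-92) - 1*154904 = -381*(-92) - 154904 = 35052 - 154904 = -119852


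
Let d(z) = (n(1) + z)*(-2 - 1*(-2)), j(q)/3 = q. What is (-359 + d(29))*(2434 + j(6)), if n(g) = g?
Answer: -880268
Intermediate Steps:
j(q) = 3*q
d(z) = 0 (d(z) = (1 + z)*(-2 - 1*(-2)) = (1 + z)*(-2 + 2) = (1 + z)*0 = 0)
(-359 + d(29))*(2434 + j(6)) = (-359 + 0)*(2434 + 3*6) = -359*(2434 + 18) = -359*2452 = -880268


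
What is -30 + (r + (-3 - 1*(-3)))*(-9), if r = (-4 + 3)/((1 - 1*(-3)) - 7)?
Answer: -33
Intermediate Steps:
r = ⅓ (r = -1/((1 + 3) - 7) = -1/(4 - 7) = -1/(-3) = -1*(-⅓) = ⅓ ≈ 0.33333)
-30 + (r + (-3 - 1*(-3)))*(-9) = -30 + (⅓ + (-3 - 1*(-3)))*(-9) = -30 + (⅓ + (-3 + 3))*(-9) = -30 + (⅓ + 0)*(-9) = -30 + (⅓)*(-9) = -30 - 3 = -33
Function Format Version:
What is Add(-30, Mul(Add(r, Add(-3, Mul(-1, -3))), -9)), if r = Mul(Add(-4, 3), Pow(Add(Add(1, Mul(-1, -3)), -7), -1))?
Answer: -33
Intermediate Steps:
r = Rational(1, 3) (r = Mul(-1, Pow(Add(Add(1, 3), -7), -1)) = Mul(-1, Pow(Add(4, -7), -1)) = Mul(-1, Pow(-3, -1)) = Mul(-1, Rational(-1, 3)) = Rational(1, 3) ≈ 0.33333)
Add(-30, Mul(Add(r, Add(-3, Mul(-1, -3))), -9)) = Add(-30, Mul(Add(Rational(1, 3), Add(-3, Mul(-1, -3))), -9)) = Add(-30, Mul(Add(Rational(1, 3), Add(-3, 3)), -9)) = Add(-30, Mul(Add(Rational(1, 3), 0), -9)) = Add(-30, Mul(Rational(1, 3), -9)) = Add(-30, -3) = -33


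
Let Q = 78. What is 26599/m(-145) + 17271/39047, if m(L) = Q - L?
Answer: 1042462586/8707481 ≈ 119.72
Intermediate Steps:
m(L) = 78 - L
26599/m(-145) + 17271/39047 = 26599/(78 - 1*(-145)) + 17271/39047 = 26599/(78 + 145) + 17271*(1/39047) = 26599/223 + 17271/39047 = 1042462586/8707481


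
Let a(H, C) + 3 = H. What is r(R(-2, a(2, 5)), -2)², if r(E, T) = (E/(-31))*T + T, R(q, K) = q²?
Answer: 2916/961 ≈ 3.0343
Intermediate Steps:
a(H, C) = -3 + H
r(E, T) = T - E*T/31 (r(E, T) = (E*(-1/31))*T + T = (-E/31)*T + T = -E*T/31 + T = T - E*T/31)
r(R(-2, a(2, 5)), -2)² = ((1/31)*(-2)*(31 - 1*(-2)²))² = ((1/31)*(-2)*(31 - 1*4))² = ((1/31)*(-2)*(31 - 4))² = ((1/31)*(-2)*27)² = (-54/31)² = 2916/961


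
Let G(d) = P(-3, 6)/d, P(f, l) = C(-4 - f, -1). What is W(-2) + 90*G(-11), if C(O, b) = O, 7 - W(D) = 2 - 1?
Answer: 156/11 ≈ 14.182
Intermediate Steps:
W(D) = 6 (W(D) = 7 - (2 - 1) = 7 - 1*1 = 7 - 1 = 6)
P(f, l) = -4 - f
G(d) = -1/d (G(d) = (-4 - 1*(-3))/d = (-4 + 3)/d = -1/d)
W(-2) + 90*G(-11) = 6 + 90*(-1/(-11)) = 6 + 90*(-1*(-1/11)) = 6 + 90*(1/11) = 6 + 90/11 = 156/11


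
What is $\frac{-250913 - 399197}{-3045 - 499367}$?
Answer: $\frac{325055}{251206} \approx 1.294$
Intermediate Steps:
$\frac{-250913 - 399197}{-3045 - 499367} = - \frac{650110}{-502412} = \left(-650110\right) \left(- \frac{1}{502412}\right) = \frac{325055}{251206}$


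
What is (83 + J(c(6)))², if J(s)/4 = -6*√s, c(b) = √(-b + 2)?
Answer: 2905 - 2832*I ≈ 2905.0 - 2832.0*I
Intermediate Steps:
c(b) = √(2 - b)
J(s) = -24*√s (J(s) = 4*(-6*√s) = -24*√s)
(83 + J(c(6)))² = (83 - 24*(2 - 1*6)^(¼))² = (83 - 24*(2 - 6)^(¼))² = (83 - 24*(-1)^(¼)*√2)² = (83 - (24 + 24*I))² = (83 - 24*(1 + I))² = (83 + (-24 - 24*I))² = (59 - 24*I)²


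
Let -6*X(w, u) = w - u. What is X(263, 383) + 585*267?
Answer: 156215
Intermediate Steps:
X(w, u) = -w/6 + u/6 (X(w, u) = -(w - u)/6 = -w/6 + u/6)
X(263, 383) + 585*267 = (-⅙*263 + (⅙)*383) + 585*267 = (-263/6 + 383/6) + 156195 = 20 + 156195 = 156215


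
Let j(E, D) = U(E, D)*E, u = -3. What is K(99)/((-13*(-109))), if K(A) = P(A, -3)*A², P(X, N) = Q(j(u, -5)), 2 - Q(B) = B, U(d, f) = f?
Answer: -9801/109 ≈ -89.917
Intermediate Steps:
j(E, D) = D*E
Q(B) = 2 - B
P(X, N) = -13 (P(X, N) = 2 - (-5)*(-3) = 2 - 1*15 = 2 - 15 = -13)
K(A) = -13*A²
K(99)/((-13*(-109))) = (-13*99²)/((-13*(-109))) = -13*9801/1417 = -127413*1/1417 = -9801/109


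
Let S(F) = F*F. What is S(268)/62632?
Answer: 8978/7829 ≈ 1.1468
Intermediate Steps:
S(F) = F²
S(268)/62632 = 268²/62632 = 71824*(1/62632) = 8978/7829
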